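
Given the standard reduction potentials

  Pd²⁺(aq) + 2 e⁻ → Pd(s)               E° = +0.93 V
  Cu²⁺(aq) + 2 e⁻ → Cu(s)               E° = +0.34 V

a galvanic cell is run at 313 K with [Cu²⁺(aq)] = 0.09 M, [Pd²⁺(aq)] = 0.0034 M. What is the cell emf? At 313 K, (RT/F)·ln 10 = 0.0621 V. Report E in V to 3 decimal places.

The Pd²⁺/Pd couple has the more positive E°, so it is the cathode; Cu²⁺/Cu is the anode.
The standard potential is +0.93 − (+0.34) = +0.59 V and the balanced reaction transfers n = 2 electrons.
For the overall reaction Pd²⁺(aq) + Cu(s) → Pd(s) + Cu²⁺(aq), Q = [Cu²⁺(aq)] / [Pd²⁺(aq)] = 26.5, giving log Q = 1.423.
E = E° − (0.0621/n)·log Q = +0.59 − (0.0621/2)(1.423) = +0.546 V.

+0.546 V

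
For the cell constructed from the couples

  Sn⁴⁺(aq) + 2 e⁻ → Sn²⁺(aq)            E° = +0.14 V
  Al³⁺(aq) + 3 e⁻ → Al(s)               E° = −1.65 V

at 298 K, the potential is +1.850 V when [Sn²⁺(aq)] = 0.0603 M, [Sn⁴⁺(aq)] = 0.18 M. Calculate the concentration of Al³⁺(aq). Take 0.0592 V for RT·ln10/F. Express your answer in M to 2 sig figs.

0.0047 M

Sn⁴⁺/Sn²⁺ is the cathode (higher E°); E°cell = +0.14 − (−1.65) = +1.79 V with n = 6.
Since E = E° − (0.0592/n)·log Q, log Q = n(E° − E)/0.0592 = −6.081.
The balanced reaction is 3 Sn⁴⁺(aq) + 2 Al(s) → 3 Sn²⁺(aq) + 2 Al³⁺(aq), so Q = ([Sn²⁺(aq)]^3·[Al³⁺(aq)]^2) / [Sn⁴⁺(aq)]^3.
Isolating [Al³⁺(aq)] in Q = 10^{−6.081} yields log [Al³⁺(aq)] = −2.328, i.e. 0.0047 M.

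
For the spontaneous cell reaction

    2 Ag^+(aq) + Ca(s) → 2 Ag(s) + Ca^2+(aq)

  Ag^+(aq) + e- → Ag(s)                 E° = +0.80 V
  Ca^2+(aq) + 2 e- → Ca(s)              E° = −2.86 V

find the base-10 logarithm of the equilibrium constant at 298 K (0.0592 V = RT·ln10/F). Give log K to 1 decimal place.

log K = 123.6

The Ag⁺/Ag couple is reduced (cathode); E°cell = +0.80 − (−2.86) = +3.66 V with n = 2.
At equilibrium E = 0, so log K = nE°cell / 0.0592 = (2)(+3.66) / 0.0592 = 123.6.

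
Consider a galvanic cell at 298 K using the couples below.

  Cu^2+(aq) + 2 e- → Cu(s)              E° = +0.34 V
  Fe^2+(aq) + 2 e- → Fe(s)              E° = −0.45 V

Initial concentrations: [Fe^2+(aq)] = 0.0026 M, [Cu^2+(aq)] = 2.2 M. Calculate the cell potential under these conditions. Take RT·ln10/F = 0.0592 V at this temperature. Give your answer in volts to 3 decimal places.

Since E°(Cu²⁺/Cu) > E°(Fe²⁺/Fe), Cu²⁺/Cu serves as the cathode.
E°cell = +0.34 − (−0.45) = +0.79 V, with n = 2 electrons transferred.
For the overall reaction Cu^2+(aq) + Fe(s) → Cu(s) + Fe^2+(aq), Q = [Fe^2+(aq)] / [Cu^2+(aq)] = 0.00118, giving log Q = −2.927.
Applying E = E° − (RT ln10/nF)·log Q gives +0.79 − (0.0592/2)(−2.927) = +0.877 V.

+0.877 V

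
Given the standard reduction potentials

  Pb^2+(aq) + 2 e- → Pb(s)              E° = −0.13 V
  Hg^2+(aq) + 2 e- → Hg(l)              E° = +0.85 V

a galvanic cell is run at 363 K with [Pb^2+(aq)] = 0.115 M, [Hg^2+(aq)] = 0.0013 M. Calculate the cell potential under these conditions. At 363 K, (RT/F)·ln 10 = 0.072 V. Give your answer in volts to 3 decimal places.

+0.910 V

The Hg²⁺/Hg couple has the more positive E°, so it is the cathode; Pb²⁺/Pb is the anode.
The standard potential is +0.85 − (−0.13) = +0.98 V and the balanced reaction transfers n = 2 electrons.
Balancing gives Hg^2+(aq) + Pb(s) → Hg(l) + Pb^2+(aq); hence Q = [Pb^2+(aq)] / [Hg^2+(aq)] = 88.5 (log Q = 1.947).
Applying E = E° − (RT ln10/nF)·log Q gives +0.98 − (0.072/2)(1.947) = +0.910 V.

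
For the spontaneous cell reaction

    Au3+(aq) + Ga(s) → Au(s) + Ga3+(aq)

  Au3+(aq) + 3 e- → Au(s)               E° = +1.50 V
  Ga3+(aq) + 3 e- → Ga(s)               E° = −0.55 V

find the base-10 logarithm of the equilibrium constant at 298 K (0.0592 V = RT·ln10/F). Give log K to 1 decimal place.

log K = 103.9

The Au³⁺/Au couple is reduced (cathode); E°cell = +1.50 − (−0.55) = +2.05 V with n = 3.
At equilibrium E = 0, so log K = nE°cell / 0.0592 = (3)(+2.05) / 0.0592 = 103.9.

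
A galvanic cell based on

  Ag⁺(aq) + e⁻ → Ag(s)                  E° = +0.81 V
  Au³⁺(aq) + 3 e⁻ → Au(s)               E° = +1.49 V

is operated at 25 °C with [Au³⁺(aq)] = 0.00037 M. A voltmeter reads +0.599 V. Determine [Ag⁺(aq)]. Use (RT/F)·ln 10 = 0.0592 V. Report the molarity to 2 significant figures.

With Au³⁺/Au at the cathode and Ag⁺/Ag at the anode, E°cell = +1.49 − (+0.81) = +0.68 V (n = 3).
Rearranging E = E° − (0.0592/n)·log Q gives log Q = 3(+0.68 − (+0.599))/0.0592 = 4.105.
For Au³⁺(aq) + 3 Ag(s) → Au(s) + 3 Ag⁺(aq), the reaction quotient is Q = [Ag⁺(aq)]^3 / [Au³⁺(aq)].
Substituting the known concentrations and solving, log [Ag⁺(aq)] = 0.224 and [Ag⁺(aq)] = 1.7 M.

1.7 M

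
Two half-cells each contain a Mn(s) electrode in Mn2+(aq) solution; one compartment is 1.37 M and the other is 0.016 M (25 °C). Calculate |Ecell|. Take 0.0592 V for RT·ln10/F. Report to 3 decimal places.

0.057 V

For a concentration cell E°cell = 0, since both electrodes use the same couple.
The compartment with the higher Mn2+(aq) concentration (1.37 M) acts as the cathode; ions are reduced there and produced at the dilute (0.016 M) anode.
With n = 2, Ecell = −(0.0592/2)·log([dilute]/[conc]) = −(0.0592/2)·log(0.016/1.37) = +0.057 V.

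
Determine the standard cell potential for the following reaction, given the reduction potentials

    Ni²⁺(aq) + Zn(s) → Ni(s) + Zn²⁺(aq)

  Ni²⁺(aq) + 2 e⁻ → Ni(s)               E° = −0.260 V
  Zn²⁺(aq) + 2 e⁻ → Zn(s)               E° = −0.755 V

In the reaction as written, Ni²⁺(aq) is reduced (cathode) and Zn²⁺(aq) is produced by oxidation at the anode.
E°cell = E°(cathode) − E°(anode) = −0.260 − (−0.755) = +0.495 V.

+0.495 V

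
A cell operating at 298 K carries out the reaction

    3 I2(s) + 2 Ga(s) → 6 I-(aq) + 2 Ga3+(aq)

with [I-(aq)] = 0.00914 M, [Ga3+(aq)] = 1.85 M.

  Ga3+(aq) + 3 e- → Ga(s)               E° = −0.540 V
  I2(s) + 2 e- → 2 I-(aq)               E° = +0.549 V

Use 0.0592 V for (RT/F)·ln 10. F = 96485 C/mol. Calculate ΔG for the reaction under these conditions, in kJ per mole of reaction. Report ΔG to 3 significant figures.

With I₂/I⁻ reduced at the cathode, E°cell = +0.549 − (−0.540) = +1.089 V and n = 6.
The reaction quotient is [I-(aq)]^6·[Ga3+(aq)]^2 = 2×10^−12; by Nernst, E = +1.089 − (0.0592/6)(−11.700) = +1.2044 V.
Finally ΔG = −nFE = −(6)(96485 C/mol)(+1.2044 V) = −697 kJ/mol.

−697 kJ/mol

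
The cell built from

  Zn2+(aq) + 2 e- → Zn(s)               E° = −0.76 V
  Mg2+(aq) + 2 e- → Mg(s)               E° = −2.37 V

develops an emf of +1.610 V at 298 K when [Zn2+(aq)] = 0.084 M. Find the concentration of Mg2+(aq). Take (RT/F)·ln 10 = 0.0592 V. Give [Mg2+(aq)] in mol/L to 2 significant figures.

0.084 M

With Zn²⁺/Zn at the cathode and Mg²⁺/Mg at the anode, E°cell = −0.76 − (−2.37) = +1.61 V (n = 2).
From the Nernst equation, log Q = n(E° − E)/0.0592 = 2·(+1.61 − (+1.610))/0.0592 = 0.000.
For Zn2+(aq) + Mg(s) → Zn(s) + Mg2+(aq), the reaction quotient is Q = [Mg2+(aq)] / [Zn2+(aq)].
Solving for the unknown gives log [Mg2+(aq)] = −1.076, so [Mg2+(aq)] ≈ 0.084 M.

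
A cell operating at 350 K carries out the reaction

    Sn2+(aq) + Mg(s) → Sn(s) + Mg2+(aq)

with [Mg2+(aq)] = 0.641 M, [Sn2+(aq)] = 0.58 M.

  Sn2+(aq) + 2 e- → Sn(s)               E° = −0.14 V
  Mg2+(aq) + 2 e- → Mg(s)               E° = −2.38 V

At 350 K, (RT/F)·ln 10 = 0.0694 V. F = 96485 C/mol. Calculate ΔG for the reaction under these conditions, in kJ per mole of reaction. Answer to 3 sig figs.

With Sn²⁺/Sn reduced at the cathode, E°cell = −0.14 − (−2.38) = +2.24 V and n = 2.
Here Q = [Mg2+(aq)] / [Sn2+(aq)] = 1.11 (log Q = 0.043), giving E = +2.24 − (0.0694/2)·(0.043) = +2.2385 V.
Then ΔG = −nFE = −2 × 96485 × +2.2385 J/mol = −432 kJ/mol.

−432 kJ/mol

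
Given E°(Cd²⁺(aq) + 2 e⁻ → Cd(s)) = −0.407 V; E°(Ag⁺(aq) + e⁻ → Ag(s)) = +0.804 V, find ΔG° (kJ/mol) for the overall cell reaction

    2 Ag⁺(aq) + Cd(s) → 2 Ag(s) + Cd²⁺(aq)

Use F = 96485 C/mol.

−234 kJ/mol

In the reaction as written Ag⁺(aq) is reduced, so the Ag⁺/Ag couple is the cathode and Cd²⁺/Cd is the anode.
E°cell = +0.804 − (−0.407) = +1.211 V; balancing electrons gives n = 2.
ΔG° = −nFE°cell = −(2)(96485)(+1.211) J/mol = −234 kJ/mol.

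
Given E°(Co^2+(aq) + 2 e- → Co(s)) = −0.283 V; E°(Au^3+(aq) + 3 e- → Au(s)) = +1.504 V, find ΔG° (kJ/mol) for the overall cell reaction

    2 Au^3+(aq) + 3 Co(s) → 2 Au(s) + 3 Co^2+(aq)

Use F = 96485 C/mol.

In the reaction as written Au^3+(aq) is reduced, so the Au³⁺/Au couple is the cathode and Co²⁺/Co is the anode.
E°cell = +1.504 − (−0.283) = +1.787 V; balancing electrons gives n = 6.
ΔG° = −nFE°cell = −(6)(96485)(+1.787) J/mol = −1035 kJ/mol.

−1035 kJ/mol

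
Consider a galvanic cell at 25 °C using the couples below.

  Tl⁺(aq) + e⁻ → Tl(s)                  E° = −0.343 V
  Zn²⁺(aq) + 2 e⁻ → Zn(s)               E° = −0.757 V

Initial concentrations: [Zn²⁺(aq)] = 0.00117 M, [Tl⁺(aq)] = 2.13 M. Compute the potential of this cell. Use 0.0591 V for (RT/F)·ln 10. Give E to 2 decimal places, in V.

Since E°(Tl⁺/Tl) > E°(Zn²⁺/Zn), Tl⁺/Tl serves as the cathode.
E°cell = E°cat − E°an = −0.343 − (−0.757) = +0.414 V; n = 2.
Balancing gives 2 Tl⁺(aq) + Zn(s) → 2 Tl(s) + Zn²⁺(aq); hence Q = [Zn²⁺(aq)] / [Tl⁺(aq)]^2 = 0.000258 (log Q = −3.589).
By the Nernst equation, E = +0.414 − (0.0591/2)·(−3.589) = +0.52 V.

+0.52 V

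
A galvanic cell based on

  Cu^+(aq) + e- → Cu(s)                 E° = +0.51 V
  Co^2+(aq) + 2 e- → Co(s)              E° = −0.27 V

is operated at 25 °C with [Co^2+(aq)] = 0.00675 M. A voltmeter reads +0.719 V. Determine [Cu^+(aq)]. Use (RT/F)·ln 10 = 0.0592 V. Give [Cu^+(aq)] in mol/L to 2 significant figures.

The Cu⁺/Cu couple has the larger reduction potential, so it is the cathode: E°cell = +0.51 − (−0.27) = +0.78 V and n = 2.
From the Nernst equation, log Q = n(E° − E)/0.0592 = 2·(+0.78 − (+0.719))/0.0592 = 2.061.
The balanced reaction is 2 Cu^+(aq) + Co(s) → 2 Cu(s) + Co^2+(aq), so Q = [Co^2+(aq)] / [Cu^+(aq)]^2.
Isolating [Cu^+(aq)] in Q = 10^{2.061} yields log [Cu^+(aq)] = −2.116, i.e. 0.0077 M.

0.0077 M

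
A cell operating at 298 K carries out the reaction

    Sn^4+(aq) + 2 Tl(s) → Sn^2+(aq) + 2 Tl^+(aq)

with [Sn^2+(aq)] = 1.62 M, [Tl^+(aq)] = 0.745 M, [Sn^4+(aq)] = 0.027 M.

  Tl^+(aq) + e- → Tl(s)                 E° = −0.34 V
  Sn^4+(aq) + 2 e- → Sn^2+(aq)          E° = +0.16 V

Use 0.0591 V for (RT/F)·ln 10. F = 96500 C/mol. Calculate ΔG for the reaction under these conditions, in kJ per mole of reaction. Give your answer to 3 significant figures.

−87.8 kJ/mol

With Sn⁴⁺/Sn²⁺ reduced at the cathode, E°cell = +0.16 − (−0.34) = +0.50 V and n = 2.
Here Q = ([Sn^2+(aq)]·[Tl^+(aq)]^2) / [Sn^4+(aq)] = 33.3 (log Q = 1.522), giving E = +0.50 − (0.0591/2)·(1.522) = +0.4550 V.
ΔG = −nFE = −(2)(96500)(+0.4550) J/mol = −87.8 kJ/mol.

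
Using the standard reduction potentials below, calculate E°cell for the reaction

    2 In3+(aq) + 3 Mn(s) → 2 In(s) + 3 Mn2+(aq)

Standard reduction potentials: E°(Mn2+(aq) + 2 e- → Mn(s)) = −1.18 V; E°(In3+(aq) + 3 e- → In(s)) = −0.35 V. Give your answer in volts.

+0.83 V

In the reaction as written, In3+(aq) is reduced (cathode) and Mn2+(aq) is produced by oxidation at the anode.
E°cell = E°(cathode) − E°(anode) = −0.35 − (−1.18) = +0.83 V.
The positive value indicates the reaction is spontaneous as written.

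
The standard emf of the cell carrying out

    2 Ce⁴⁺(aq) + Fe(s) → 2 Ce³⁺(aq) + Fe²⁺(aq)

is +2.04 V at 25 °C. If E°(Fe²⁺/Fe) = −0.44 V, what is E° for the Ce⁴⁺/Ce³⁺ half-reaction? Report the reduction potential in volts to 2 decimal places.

+1.60 V

In the reaction as written the Ce⁴⁺/Ce³⁺ couple is reduced (cathode) and Fe²⁺/Fe is oxidized (anode), so E°cell = E°(Ce⁴⁺/Ce³⁺) − E°(Fe²⁺/Fe).
E°(Ce⁴⁺/Ce³⁺) = E°cell + E°(anode) = +2.04 + (−0.44) = +1.60 V.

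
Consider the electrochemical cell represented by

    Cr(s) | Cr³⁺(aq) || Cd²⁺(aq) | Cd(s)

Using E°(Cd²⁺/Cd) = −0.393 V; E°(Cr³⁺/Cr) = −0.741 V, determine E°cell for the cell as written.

By convention the left-hand electrode in cell notation is the anode (oxidation) and the right-hand electrode is the cathode (reduction).
E°cell = E°(right) − E°(left) = −0.393 − (−0.741) = +0.348 V.

+0.348 V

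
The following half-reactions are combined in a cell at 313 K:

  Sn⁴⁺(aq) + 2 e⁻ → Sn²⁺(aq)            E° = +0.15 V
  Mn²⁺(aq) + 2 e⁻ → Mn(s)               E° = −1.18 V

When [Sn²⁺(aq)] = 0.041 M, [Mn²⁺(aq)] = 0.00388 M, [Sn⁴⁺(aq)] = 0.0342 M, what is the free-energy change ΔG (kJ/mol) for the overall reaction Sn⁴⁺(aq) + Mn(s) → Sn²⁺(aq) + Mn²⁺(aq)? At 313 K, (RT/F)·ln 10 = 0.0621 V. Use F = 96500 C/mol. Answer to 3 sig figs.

−271 kJ/mol

The standard cell potential is +0.15 − (−1.18) = +1.33 V, with n = 2 electrons in the balanced equation.
The reaction quotient is ([Sn²⁺(aq)]·[Mn²⁺(aq)]) / [Sn⁴⁺(aq)] = 0.00465; by Nernst, E = +1.33 − (0.0621/2)(−2.332) = +1.4024 V.
Finally ΔG = −nFE = −(2)(96500 C/mol)(+1.4024 V) = −271 kJ/mol.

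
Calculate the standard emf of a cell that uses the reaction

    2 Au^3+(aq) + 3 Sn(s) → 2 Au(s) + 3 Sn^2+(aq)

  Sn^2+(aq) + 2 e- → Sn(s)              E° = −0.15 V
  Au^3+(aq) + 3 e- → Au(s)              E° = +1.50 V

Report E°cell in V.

Au^3+(aq) gains electrons, so the Au³⁺/Au couple is the cathode; the Sn²⁺/Sn couple is the anode.
E°cell = E°(cathode) − E°(anode) = +1.50 − (−0.15) = +1.65 V.

+1.65 V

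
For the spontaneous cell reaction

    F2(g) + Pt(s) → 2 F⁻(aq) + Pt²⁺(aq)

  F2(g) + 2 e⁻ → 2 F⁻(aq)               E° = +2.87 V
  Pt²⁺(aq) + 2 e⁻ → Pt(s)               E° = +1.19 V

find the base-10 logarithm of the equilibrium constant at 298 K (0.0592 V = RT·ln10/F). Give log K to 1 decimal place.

log K = 56.8

The F₂/F⁻ couple is reduced (cathode); E°cell = +2.87 − (+1.19) = +1.68 V with n = 2.
At equilibrium E = 0, so log K = nE°cell / 0.0592 = (2)(+1.68) / 0.0592 = 56.8.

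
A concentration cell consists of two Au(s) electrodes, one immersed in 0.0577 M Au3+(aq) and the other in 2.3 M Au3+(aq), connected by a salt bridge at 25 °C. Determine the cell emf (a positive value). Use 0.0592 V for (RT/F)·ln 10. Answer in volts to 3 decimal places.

0.032 V

For a concentration cell E°cell = 0, since both electrodes use the same couple.
The compartment with the higher Au3+(aq) concentration (2.3 M) acts as the cathode; ions are reduced there and produced at the dilute (0.0577 M) anode.
With n = 3, Ecell = −(0.0592/3)·log([dilute]/[conc]) = −(0.0592/3)·log(0.0577/2.3) = +0.032 V.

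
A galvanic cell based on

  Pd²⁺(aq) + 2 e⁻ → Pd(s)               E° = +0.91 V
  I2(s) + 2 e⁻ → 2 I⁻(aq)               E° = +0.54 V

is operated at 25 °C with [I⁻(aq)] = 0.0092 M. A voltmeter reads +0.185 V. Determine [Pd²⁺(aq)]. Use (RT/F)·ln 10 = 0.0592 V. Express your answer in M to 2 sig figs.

0.0066 M

With Pd²⁺/Pd at the cathode and I₂/I⁻ at the anode, E°cell = +0.91 − (+0.54) = +0.37 V (n = 2).
Since E = E° − (0.0592/n)·log Q, log Q = n(E° − E)/0.0592 = 6.250.
Balancing electrons gives Pd²⁺(aq) + 2 I⁻(aq) → Pd(s) + I2(s); thus Q = 1 / ([Pd²⁺(aq)]·[I⁻(aq)]^2).
Solving for the unknown gives log [Pd²⁺(aq)] = −2.178, so [Pd²⁺(aq)] ≈ 0.0066 M.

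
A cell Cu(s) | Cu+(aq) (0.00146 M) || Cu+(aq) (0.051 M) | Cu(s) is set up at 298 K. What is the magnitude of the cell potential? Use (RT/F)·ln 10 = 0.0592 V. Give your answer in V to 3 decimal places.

0.091 V

For a concentration cell E°cell = 0, since both electrodes use the same couple.
The compartment with the higher Cu+(aq) concentration (0.051 M) acts as the cathode; ions are reduced there and produced at the dilute (0.00146 M) anode.
With n = 1, Ecell = −(0.0592/1)·log([dilute]/[conc]) = −(0.0592/1)·log(0.00146/0.051) = +0.091 V.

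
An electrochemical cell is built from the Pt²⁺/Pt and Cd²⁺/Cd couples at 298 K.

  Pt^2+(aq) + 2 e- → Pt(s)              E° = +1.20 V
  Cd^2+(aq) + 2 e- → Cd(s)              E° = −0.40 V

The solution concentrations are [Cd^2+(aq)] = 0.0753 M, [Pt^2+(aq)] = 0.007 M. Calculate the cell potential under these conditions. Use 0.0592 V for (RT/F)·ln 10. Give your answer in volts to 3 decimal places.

Pt²⁺/Pt is reduced (cathode, E° = +1.20 V) and Cd²⁺/Cd is oxidized (anode).
E°cell = +1.20 − (−0.40) = +1.60 V, with n = 2 electrons transferred.
Balancing gives Pt^2+(aq) + Cd(s) → Pt(s) + Cd^2+(aq); hence Q = [Cd^2+(aq)] / [Pt^2+(aq)] = 10.8 (log Q = 1.032).
E = E° − (0.0592/n)·log Q = +1.60 − (0.0592/2)(1.032) = +1.569 V.

+1.569 V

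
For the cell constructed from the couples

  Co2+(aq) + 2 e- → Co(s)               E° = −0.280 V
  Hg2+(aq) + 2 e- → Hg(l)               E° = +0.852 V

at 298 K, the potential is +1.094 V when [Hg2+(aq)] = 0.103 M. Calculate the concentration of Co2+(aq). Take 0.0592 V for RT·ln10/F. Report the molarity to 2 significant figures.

Hg²⁺/Hg is the cathode (higher E°); E°cell = +0.852 − (−0.280) = +1.132 V with n = 2.
Since E = E° − (0.0592/n)·log Q, log Q = n(E° − E)/0.0592 = 1.284.
For Hg2+(aq) + Co(s) → Hg(l) + Co2+(aq), the reaction quotient is Q = [Co2+(aq)] / [Hg2+(aq)].
Solving for the unknown gives log [Co2+(aq)] = 0.297, so [Co2+(aq)] ≈ 2.0 M.

2.0 M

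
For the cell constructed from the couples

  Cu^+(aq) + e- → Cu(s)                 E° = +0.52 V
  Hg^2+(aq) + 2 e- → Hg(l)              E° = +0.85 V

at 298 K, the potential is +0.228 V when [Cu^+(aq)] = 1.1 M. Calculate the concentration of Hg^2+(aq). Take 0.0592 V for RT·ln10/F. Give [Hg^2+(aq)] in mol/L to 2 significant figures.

Hg²⁺/Hg is the cathode (higher E°); E°cell = +0.85 − (+0.52) = +0.33 V with n = 2.
From the Nernst equation, log Q = n(E° − E)/0.0592 = 2·(+0.33 − (+0.228))/0.0592 = 3.446.
The balanced reaction is Hg^2+(aq) + 2 Cu(s) → Hg(l) + 2 Cu^+(aq), so Q = [Cu^+(aq)]^2 / [Hg^2+(aq)].
Isolating [Hg^2+(aq)] in Q = 10^{3.446} yields log [Hg^2+(aq)] = −3.363, i.e. 0.00043 M.

0.00043 M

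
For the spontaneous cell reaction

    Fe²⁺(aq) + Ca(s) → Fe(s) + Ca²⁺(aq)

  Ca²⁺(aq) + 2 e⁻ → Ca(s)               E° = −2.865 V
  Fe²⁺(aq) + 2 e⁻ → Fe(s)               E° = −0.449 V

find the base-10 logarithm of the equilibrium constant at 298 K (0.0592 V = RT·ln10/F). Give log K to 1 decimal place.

The Fe²⁺/Fe couple is reduced (cathode); E°cell = −0.449 − (−2.865) = +2.416 V with n = 2.
At equilibrium E = 0, so log K = nE°cell / 0.0592 = (2)(+2.416) / 0.0592 = 81.6.

log K = 81.6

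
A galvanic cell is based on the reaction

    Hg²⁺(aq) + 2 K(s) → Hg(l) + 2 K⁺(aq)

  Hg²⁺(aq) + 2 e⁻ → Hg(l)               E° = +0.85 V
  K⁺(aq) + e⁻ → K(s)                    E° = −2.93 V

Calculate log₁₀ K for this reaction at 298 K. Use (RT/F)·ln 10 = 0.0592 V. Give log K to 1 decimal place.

log K = 127.7

The Hg²⁺/Hg couple is reduced (cathode); E°cell = +0.85 − (−2.93) = +3.78 V with n = 2.
At equilibrium E = 0, so log K = nE°cell / 0.0592 = (2)(+3.78) / 0.0592 = 127.7.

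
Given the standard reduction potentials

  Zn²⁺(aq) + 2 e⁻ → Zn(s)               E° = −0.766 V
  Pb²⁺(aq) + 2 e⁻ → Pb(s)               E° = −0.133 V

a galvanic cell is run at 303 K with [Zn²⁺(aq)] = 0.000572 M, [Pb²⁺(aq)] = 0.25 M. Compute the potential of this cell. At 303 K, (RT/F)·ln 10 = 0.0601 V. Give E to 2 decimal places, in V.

+0.71 V

Pb²⁺/Pb is reduced (cathode, E° = −0.133 V) and Zn²⁺/Zn is oxidized (anode).
E°cell = E°cat − E°an = −0.133 − (−0.766) = +0.633 V; n = 2.
The balanced reaction is Pb²⁺(aq) + Zn(s) → Pb(s) + Zn²⁺(aq), so Q = [Zn²⁺(aq)] / [Pb²⁺(aq)] = 0.00229 and log Q = −2.641.
E = E° − (0.0601/n)·log Q = +0.633 − (0.0601/2)(−2.641) = +0.71 V.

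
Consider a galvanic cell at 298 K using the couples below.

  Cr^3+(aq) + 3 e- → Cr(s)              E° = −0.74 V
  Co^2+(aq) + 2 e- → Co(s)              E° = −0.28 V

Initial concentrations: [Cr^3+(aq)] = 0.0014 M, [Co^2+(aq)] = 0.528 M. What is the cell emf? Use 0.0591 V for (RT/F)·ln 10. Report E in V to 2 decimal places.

Since E°(Co²⁺/Co) > E°(Cr³⁺/Cr), Co²⁺/Co serves as the cathode.
E°cell = E°cat − E°an = −0.28 − (−0.74) = +0.46 V; n = 6.
Balancing gives 3 Co^2+(aq) + 2 Cr(s) → 3 Co(s) + 2 Cr^3+(aq); hence Q = [Cr^3+(aq)]^2 / [Co^2+(aq)]^3 = 1.33×10^−5 (log Q = −4.876).
E = E° − (0.0591/n)·log Q = +0.46 − (0.0591/6)(−4.876) = +0.51 V.

+0.51 V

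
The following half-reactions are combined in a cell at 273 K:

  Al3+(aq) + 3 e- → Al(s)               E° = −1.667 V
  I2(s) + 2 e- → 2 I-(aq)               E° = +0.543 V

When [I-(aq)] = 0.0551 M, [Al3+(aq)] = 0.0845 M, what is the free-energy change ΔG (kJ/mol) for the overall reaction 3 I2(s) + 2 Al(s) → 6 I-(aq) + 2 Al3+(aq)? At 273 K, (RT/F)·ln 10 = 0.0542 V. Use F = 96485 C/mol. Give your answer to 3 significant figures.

With I₂/I⁻ reduced at the cathode, E°cell = +0.543 − (−1.667) = +2.210 V and n = 6.
Here Q = [I-(aq)]^6·[Al3+(aq)]^2 = 2×10^−10 (log Q = −9.699), giving E = +2.210 − (0.0542/6)·(−9.699) = +2.2976 V.
ΔG = −nFE = −(6)(96485)(+2.2976) J/mol = −1330 kJ/mol.

−1330 kJ/mol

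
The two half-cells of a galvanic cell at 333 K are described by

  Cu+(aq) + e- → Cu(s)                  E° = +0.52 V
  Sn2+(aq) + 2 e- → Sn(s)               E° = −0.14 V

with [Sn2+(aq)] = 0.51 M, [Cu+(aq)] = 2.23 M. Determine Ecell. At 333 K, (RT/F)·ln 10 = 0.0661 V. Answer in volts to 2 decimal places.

+0.69 V

Cu⁺/Cu is reduced (cathode, E° = +0.52 V) and Sn²⁺/Sn is oxidized (anode).
E°cell = +0.52 − (−0.14) = +0.66 V, with n = 2 electrons transferred.
Balancing gives 2 Cu+(aq) + Sn(s) → 2 Cu(s) + Sn2+(aq); hence Q = [Sn2+(aq)] / [Cu+(aq)]^2 = 0.103 (log Q = −0.989).
By the Nernst equation, E = +0.66 − (0.0661/2)·(−0.989) = +0.69 V.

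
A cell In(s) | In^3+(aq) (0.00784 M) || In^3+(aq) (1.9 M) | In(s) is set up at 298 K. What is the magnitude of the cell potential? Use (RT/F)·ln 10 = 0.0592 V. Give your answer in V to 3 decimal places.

0.047 V

For a concentration cell E°cell = 0, since both electrodes use the same couple.
The compartment with the higher In^3+(aq) concentration (1.9 M) acts as the cathode; ions are reduced there and produced at the dilute (0.00784 M) anode.
With n = 3, Ecell = −(0.0592/3)·log([dilute]/[conc]) = −(0.0592/3)·log(0.00784/1.9) = +0.047 V.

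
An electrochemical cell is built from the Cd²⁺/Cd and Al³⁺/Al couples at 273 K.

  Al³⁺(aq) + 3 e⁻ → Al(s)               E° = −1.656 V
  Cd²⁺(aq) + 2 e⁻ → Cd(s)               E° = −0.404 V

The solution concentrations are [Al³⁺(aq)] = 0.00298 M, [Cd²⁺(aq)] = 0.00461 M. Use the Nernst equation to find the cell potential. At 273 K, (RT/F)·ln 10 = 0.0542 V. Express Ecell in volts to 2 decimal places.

+1.23 V

Cd²⁺/Cd is reduced (cathode, E° = −0.404 V) and Al³⁺/Al is oxidized (anode).
E°cell = −0.404 − (−1.656) = +1.252 V, with n = 6 electrons transferred.
Balancing gives 3 Cd²⁺(aq) + 2 Al(s) → 3 Cd(s) + 2 Al³⁺(aq); hence Q = [Al³⁺(aq)]^2 / [Cd²⁺(aq)]^3 = 90.6 (log Q = 1.957).
E = E° − (0.0542/n)·log Q = +1.252 − (0.0542/6)(1.957) = +1.23 V.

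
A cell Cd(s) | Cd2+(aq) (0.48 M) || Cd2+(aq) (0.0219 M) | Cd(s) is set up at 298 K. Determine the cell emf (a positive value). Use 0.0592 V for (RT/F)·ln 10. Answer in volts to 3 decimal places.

0.040 V

For a concentration cell E°cell = 0, since both electrodes use the same couple.
The compartment with the higher Cd2+(aq) concentration (0.48 M) acts as the cathode; ions are reduced there and produced at the dilute (0.0219 M) anode.
With n = 2, Ecell = −(0.0592/2)·log([dilute]/[conc]) = −(0.0592/2)·log(0.0219/0.48) = +0.040 V.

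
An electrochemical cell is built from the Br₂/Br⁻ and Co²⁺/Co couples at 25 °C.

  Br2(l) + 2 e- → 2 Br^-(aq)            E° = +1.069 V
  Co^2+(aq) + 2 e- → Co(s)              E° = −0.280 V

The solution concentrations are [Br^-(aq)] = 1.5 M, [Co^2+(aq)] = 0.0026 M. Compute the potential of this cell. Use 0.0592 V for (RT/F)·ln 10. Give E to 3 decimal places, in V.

+1.415 V

The Br₂/Br⁻ couple has the more positive E°, so it is the cathode; Co²⁺/Co is the anode.
E°cell = E°cat − E°an = +1.069 − (−0.280) = +1.349 V; n = 2.
The balanced reaction is Br2(l) + Co(s) → 2 Br^-(aq) + Co^2+(aq), so Q = [Br^-(aq)]^2·[Co^2+(aq)] = 0.00585 and log Q = −2.233.
E = E° − (0.0592/n)·log Q = +1.349 − (0.0592/2)(−2.233) = +1.415 V.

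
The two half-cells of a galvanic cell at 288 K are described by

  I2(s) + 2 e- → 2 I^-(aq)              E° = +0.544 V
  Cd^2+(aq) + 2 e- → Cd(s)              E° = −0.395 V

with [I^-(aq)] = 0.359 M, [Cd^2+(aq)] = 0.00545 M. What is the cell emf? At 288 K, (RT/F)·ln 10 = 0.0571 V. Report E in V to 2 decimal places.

The I₂/I⁻ couple has the more positive E°, so it is the cathode; Cd²⁺/Cd is the anode.
The standard potential is +0.544 − (−0.395) = +0.939 V and the balanced reaction transfers n = 2 electrons.
The balanced reaction is I2(s) + Cd(s) → 2 I^-(aq) + Cd^2+(aq), so Q = [I^-(aq)]^2·[Cd^2+(aq)] = 0.000702 and log Q = −3.153.
By the Nernst equation, E = +0.939 − (0.0571/2)·(−3.153) = +1.03 V.

+1.03 V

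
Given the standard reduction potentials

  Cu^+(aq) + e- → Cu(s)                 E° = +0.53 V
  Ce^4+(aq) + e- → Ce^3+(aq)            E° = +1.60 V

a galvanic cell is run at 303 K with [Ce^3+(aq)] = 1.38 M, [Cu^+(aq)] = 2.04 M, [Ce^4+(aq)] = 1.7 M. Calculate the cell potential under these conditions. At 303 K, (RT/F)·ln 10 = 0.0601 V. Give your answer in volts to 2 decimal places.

Since E°(Ce⁴⁺/Ce³⁺) > E°(Cu⁺/Cu), Ce⁴⁺/Ce³⁺ serves as the cathode.
E°cell = E°cat − E°an = +1.60 − (+0.53) = +1.07 V; n = 1.
For the overall reaction Ce^4+(aq) + Cu(s) → Ce^3+(aq) + Cu^+(aq), Q = ([Ce^3+(aq)]·[Cu^+(aq)]) / [Ce^4+(aq)] = 1.66, giving log Q = 0.219.
By the Nernst equation, E = +1.07 − (0.0601/1)·(0.219) = +1.06 V.

+1.06 V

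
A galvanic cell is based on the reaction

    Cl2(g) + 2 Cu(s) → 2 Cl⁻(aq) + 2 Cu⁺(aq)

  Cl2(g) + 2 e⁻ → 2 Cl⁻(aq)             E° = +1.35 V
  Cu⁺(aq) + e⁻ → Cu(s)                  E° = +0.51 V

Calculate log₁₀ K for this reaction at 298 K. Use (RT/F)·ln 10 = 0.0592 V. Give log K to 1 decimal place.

The Cl₂/Cl⁻ couple is reduced (cathode); E°cell = +1.35 − (+0.51) = +0.84 V with n = 2.
At equilibrium E = 0, so log K = nE°cell / 0.0592 = (2)(+0.84) / 0.0592 = 28.4.

log K = 28.4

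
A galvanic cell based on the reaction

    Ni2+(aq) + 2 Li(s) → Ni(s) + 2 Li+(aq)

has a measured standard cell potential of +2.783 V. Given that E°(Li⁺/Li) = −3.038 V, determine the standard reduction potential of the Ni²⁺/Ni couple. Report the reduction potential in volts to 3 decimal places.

−0.255 V

In the reaction as written the Ni²⁺/Ni couple is reduced (cathode) and Li⁺/Li is oxidized (anode), so E°cell = E°(Ni²⁺/Ni) − E°(Li⁺/Li).
E°(Ni²⁺/Ni) = E°cell + E°(anode) = +2.783 + (−3.038) = −0.255 V.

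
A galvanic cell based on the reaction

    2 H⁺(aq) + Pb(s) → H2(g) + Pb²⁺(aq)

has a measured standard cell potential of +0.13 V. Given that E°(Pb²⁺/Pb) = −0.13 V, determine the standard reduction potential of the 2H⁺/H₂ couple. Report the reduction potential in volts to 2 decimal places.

+0.00 V

In the reaction as written the 2H⁺/H₂ couple is reduced (cathode) and Pb²⁺/Pb is oxidized (anode), so E°cell = E°(2H⁺/H₂) − E°(Pb²⁺/Pb).
E°(2H⁺/H₂) = E°cell + E°(anode) = +0.13 + (−0.13) = +0.00 V.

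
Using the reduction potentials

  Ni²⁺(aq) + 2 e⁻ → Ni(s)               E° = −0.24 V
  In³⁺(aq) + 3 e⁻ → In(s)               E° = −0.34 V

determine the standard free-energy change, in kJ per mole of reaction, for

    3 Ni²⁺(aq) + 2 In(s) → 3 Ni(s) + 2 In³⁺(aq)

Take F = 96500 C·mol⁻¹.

−57.9 kJ/mol

In the reaction as written Ni²⁺(aq) is reduced, so the Ni²⁺/Ni couple is the cathode and In³⁺/In is the anode.
E°cell = −0.24 − (−0.34) = +0.10 V; balancing electrons gives n = 6.
ΔG° = −nFE°cell = −(6)(96500)(+0.10) J/mol = −57.9 kJ/mol.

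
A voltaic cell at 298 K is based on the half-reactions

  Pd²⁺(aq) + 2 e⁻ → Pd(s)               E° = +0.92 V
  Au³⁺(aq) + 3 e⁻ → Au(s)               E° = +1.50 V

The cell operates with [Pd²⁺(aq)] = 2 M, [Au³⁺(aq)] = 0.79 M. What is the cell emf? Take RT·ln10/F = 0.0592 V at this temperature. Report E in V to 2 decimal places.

+0.57 V

Au³⁺/Au is reduced (cathode, E° = +1.50 V) and Pd²⁺/Pd is oxidized (anode).
E°cell = E°cat − E°an = +1.50 − (+0.92) = +0.58 V; n = 6.
Balancing gives 2 Au³⁺(aq) + 3 Pd(s) → 2 Au(s) + 3 Pd²⁺(aq); hence Q = [Pd²⁺(aq)]^3 / [Au³⁺(aq)]^2 = 12.8 (log Q = 1.108).
Applying E = E° − (RT ln10/nF)·log Q gives +0.58 − (0.0592/6)(1.108) = +0.57 V.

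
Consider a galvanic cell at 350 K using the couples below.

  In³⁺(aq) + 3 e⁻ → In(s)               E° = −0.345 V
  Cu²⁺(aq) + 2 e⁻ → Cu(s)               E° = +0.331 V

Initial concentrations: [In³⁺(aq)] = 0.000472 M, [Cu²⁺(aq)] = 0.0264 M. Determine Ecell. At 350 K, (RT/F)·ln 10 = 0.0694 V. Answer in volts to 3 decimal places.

+0.698 V

Cu²⁺/Cu is reduced (cathode, E° = +0.331 V) and In³⁺/In is oxidized (anode).
E°cell = E°cat − E°an = +0.331 − (−0.345) = +0.676 V; n = 6.
Balancing gives 3 Cu²⁺(aq) + 2 In(s) → 3 Cu(s) + 2 In³⁺(aq); hence Q = [In³⁺(aq)]^2 / [Cu²⁺(aq)]^3 = 0.0121 (log Q = −1.917).
Applying E = E° − (RT ln10/nF)·log Q gives +0.676 − (0.0694/6)(−1.917) = +0.698 V.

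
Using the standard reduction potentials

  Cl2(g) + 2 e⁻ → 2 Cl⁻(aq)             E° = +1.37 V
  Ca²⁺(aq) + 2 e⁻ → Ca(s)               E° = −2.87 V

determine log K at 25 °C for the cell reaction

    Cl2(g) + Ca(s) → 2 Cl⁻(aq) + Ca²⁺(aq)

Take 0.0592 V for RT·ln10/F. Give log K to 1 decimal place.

The Cl₂/Cl⁻ couple is reduced (cathode); E°cell = +1.37 − (−2.87) = +4.24 V with n = 2.
At equilibrium E = 0, so log K = nE°cell / 0.0592 = (2)(+4.24) / 0.0592 = 143.2.

log K = 143.2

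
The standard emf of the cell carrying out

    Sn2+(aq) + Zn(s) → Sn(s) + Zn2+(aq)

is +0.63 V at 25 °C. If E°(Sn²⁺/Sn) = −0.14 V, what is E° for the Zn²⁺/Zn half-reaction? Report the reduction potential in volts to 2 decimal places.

In the reaction as written the Sn²⁺/Sn couple is reduced (cathode) and Zn²⁺/Zn is oxidized (anode), so E°cell = E°(Sn²⁺/Sn) − E°(Zn²⁺/Zn).
E°(Zn²⁺/Zn) = E°(cathode) − E°cell = −0.14 − (+0.63) = −0.77 V.

−0.77 V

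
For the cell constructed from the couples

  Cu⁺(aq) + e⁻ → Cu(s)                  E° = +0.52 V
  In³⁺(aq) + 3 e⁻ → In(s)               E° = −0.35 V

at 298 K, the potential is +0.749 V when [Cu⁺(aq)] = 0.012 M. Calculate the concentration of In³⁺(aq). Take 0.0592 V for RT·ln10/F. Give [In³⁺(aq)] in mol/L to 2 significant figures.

2.3 M

With Cu⁺/Cu at the cathode and In³⁺/In at the anode, E°cell = +0.52 − (−0.35) = +0.87 V (n = 3).
Since E = E° − (0.0592/n)·log Q, log Q = n(E° − E)/0.0592 = 6.132.
Balancing electrons gives 3 Cu⁺(aq) + In(s) → 3 Cu(s) + In³⁺(aq); thus Q = [In³⁺(aq)] / [Cu⁺(aq)]^3.
Solving for the unknown gives log [In³⁺(aq)] = 0.370, so [In³⁺(aq)] ≈ 2.3 M.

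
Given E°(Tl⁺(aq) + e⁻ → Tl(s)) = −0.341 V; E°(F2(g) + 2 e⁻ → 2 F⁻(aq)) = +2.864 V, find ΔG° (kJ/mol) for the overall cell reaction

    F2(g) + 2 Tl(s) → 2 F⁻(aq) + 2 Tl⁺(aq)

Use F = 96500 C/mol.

−619 kJ/mol

In the reaction as written F2(g) is reduced, so the F₂/F⁻ couple is the cathode and Tl⁺/Tl is the anode.
E°cell = +2.864 − (−0.341) = +3.205 V; balancing electrons gives n = 2.
ΔG° = −nFE°cell = −(2)(96500)(+3.205) J/mol = −619 kJ/mol.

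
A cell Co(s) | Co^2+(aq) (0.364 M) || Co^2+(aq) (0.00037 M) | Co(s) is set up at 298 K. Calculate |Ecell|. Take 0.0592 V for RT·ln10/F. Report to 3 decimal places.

0.089 V

For a concentration cell E°cell = 0, since both electrodes use the same couple.
The compartment with the higher Co^2+(aq) concentration (0.364 M) acts as the cathode; ions are reduced there and produced at the dilute (0.00037 M) anode.
With n = 2, Ecell = −(0.0592/2)·log([dilute]/[conc]) = −(0.0592/2)·log(0.00037/0.364) = +0.089 V.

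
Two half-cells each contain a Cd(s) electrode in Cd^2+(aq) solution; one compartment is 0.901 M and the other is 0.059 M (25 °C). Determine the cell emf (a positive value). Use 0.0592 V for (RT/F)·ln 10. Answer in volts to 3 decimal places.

0.035 V

For a concentration cell E°cell = 0, since both electrodes use the same couple.
The compartment with the higher Cd^2+(aq) concentration (0.901 M) acts as the cathode; ions are reduced there and produced at the dilute (0.059 M) anode.
With n = 2, Ecell = −(0.0592/2)·log([dilute]/[conc]) = −(0.0592/2)·log(0.059/0.901) = +0.035 V.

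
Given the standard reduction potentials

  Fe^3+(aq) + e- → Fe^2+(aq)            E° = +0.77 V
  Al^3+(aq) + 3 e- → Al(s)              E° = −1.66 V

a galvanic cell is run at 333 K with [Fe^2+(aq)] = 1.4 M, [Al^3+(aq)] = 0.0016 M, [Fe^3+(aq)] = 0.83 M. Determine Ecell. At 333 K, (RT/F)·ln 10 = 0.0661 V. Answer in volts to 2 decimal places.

+2.48 V

Since E°(Fe³⁺/Fe²⁺) > E°(Al³⁺/Al), Fe³⁺/Fe²⁺ serves as the cathode.
E°cell = +0.77 − (−1.66) = +2.43 V, with n = 3 electrons transferred.
For the overall reaction 3 Fe^3+(aq) + Al(s) → 3 Fe^2+(aq) + Al^3+(aq), Q = ([Fe^2+(aq)]^3·[Al^3+(aq)]) / [Fe^3+(aq)]^3 = 0.00768, giving log Q = −2.115.
Applying E = E° − (RT ln10/nF)·log Q gives +2.43 − (0.0661/3)(−2.115) = +2.48 V.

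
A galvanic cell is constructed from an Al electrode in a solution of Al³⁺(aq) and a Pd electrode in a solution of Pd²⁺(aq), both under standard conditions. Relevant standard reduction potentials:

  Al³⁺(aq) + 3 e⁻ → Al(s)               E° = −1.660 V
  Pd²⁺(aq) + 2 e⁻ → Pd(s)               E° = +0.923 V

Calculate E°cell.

+2.583 V

Of the two couples in this cell, the one with the more positive reduction potential is reduced at the cathode: here that is Pd²⁺/Pd (+0.923 V); Al³⁺/Al (−1.660 V) is the anode.
E°cell = E°(cathode) − E°(anode) = +0.923 − (−1.660) = +2.583 V.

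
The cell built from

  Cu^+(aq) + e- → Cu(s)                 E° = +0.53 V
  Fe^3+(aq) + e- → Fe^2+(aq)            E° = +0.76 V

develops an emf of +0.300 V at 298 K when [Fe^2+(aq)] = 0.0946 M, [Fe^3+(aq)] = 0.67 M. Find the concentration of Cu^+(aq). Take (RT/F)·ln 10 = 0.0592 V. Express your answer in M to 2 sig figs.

0.47 M

Fe³⁺/Fe²⁺ is the cathode (higher E°); E°cell = +0.76 − (+0.53) = +0.23 V with n = 1.
From the Nernst equation, log Q = n(E° − E)/0.0592 = 1·(+0.23 − (+0.300))/0.0592 = −1.182.
Balancing electrons gives Fe^3+(aq) + Cu(s) → Fe^2+(aq) + Cu^+(aq); thus Q = ([Fe^2+(aq)]·[Cu^+(aq)]) / [Fe^3+(aq)].
Solving for the unknown gives log [Cu^+(aq)] = −0.332, so [Cu^+(aq)] ≈ 0.47 M.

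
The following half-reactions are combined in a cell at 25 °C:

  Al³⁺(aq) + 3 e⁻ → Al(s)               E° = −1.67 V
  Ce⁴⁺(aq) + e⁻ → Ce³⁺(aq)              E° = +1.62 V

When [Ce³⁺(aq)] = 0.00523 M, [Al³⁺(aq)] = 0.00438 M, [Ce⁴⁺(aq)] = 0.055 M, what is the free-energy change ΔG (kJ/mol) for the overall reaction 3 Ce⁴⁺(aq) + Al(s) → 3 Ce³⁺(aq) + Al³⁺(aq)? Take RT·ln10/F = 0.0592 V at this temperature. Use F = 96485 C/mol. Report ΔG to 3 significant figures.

With Ce⁴⁺/Ce³⁺ reduced at the cathode, E°cell = +1.62 − (−1.67) = +3.29 V and n = 3.
Q = ([Ce³⁺(aq)]^3·[Al³⁺(aq)]) / [Ce⁴⁺(aq)]^3 = 3.77×10^−6, so log Q = −5.424 and E = +3.29 − (0.0592/3)(−5.424) = +3.3970 V.
ΔG = −nFE = −(3)(96485)(+3.3970) J/mol = −983 kJ/mol.

−983 kJ/mol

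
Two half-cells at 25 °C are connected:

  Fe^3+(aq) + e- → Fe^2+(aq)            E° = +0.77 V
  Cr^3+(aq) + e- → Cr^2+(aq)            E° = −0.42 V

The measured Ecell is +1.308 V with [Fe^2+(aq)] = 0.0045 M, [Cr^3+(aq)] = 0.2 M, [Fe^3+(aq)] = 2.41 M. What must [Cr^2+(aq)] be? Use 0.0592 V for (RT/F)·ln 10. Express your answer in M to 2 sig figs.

0.037 M

The Fe³⁺/Fe²⁺ couple has the larger reduction potential, so it is the cathode: E°cell = +0.77 − (−0.42) = +1.19 V and n = 1.
From the Nernst equation, log Q = n(E° − E)/0.0592 = 1·(+1.19 − (+1.308))/0.0592 = −1.993.
Balancing electrons gives Fe^3+(aq) + Cr^2+(aq) → Fe^2+(aq) + Cr^3+(aq); thus Q = ([Fe^2+(aq)]·[Cr^3+(aq)]) / ([Fe^3+(aq)]·[Cr^2+(aq)]).
Isolating [Cr^2+(aq)] in Q = 10^{−1.993} yields log [Cr^2+(aq)] = −1.435, i.e. 0.037 M.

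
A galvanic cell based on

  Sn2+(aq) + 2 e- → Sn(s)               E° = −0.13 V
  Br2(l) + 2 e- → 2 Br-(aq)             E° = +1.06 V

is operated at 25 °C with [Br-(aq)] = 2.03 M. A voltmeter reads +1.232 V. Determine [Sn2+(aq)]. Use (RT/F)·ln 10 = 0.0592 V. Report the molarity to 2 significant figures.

0.0092 M

With Br₂/Br⁻ at the cathode and Sn²⁺/Sn at the anode, E°cell = +1.06 − (−0.13) = +1.19 V (n = 2).
Since E = E° − (0.0592/n)·log Q, log Q = n(E° − E)/0.0592 = −1.419.
Balancing electrons gives Br2(l) + Sn(s) → 2 Br-(aq) + Sn2+(aq); thus Q = [Br-(aq)]^2·[Sn2+(aq)].
Solving for the unknown gives log [Sn2+(aq)] = −2.034, so [Sn2+(aq)] ≈ 0.0092 M.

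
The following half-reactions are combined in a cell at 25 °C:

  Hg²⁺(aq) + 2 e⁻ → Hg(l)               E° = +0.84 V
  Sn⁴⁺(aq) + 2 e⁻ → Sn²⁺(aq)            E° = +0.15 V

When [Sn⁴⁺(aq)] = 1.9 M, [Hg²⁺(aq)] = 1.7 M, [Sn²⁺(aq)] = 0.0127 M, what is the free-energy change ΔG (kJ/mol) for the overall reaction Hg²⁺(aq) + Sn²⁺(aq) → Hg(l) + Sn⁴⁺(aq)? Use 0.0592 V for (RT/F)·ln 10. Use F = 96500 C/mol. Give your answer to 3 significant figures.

−122 kJ/mol

The standard cell potential is +0.84 − (+0.15) = +0.69 V, with n = 2 electrons in the balanced equation.
The reaction quotient is [Sn⁴⁺(aq)] / ([Hg²⁺(aq)]·[Sn²⁺(aq)]) = 88; by Nernst, E = +0.69 − (0.0592/2)(1.945) = +0.6324 V.
Then ΔG = −nFE = −2 × 96500 × +0.6324 J/mol = −122 kJ/mol.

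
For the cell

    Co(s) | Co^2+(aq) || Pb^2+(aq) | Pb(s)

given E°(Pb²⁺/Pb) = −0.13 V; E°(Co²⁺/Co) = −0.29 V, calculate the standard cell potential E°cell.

+0.16 V

By convention the left-hand electrode in cell notation is the anode (oxidation) and the right-hand electrode is the cathode (reduction).
E°cell = E°(right) − E°(left) = −0.13 − (−0.29) = +0.16 V.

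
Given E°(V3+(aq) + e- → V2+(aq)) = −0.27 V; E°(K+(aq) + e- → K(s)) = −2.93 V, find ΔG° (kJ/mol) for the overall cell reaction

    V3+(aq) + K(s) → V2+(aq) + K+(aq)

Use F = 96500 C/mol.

In the reaction as written V3+(aq) is reduced, so the V³⁺/V²⁺ couple is the cathode and K⁺/K is the anode.
E°cell = −0.27 − (−2.93) = +2.66 V; balancing electrons gives n = 1.
ΔG° = −nFE°cell = −(1)(96500)(+2.66) J/mol = −257 kJ/mol.

−257 kJ/mol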